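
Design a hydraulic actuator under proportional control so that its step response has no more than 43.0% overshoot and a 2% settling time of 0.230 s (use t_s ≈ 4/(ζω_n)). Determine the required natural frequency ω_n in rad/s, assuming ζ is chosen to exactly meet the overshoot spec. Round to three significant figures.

Inverting the overshoot relation: ζ = |ln 0.430|/√(π² + ln²0.430) = 0.259.
Then ω_n = 4/(ζ t_s) = 4/(0.259 × 0.230) = 67.0 rad/s.

ω_n ≈ 67.0 rad/s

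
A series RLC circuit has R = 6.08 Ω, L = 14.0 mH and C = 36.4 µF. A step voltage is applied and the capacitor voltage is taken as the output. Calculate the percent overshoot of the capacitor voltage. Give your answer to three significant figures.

%OS ≈ 61.1%

For a series RLC circuit (capacitor voltage as output), ω_n = 1/√(LC) = 1/√(14.0 mH · 36.4 µF) = 1400 rad/s.
ζ = (R/2)·√(C/L) = (6.08/2)·√(36.4 µF/14.0 mH) = 0.155.
%OS = 100·exp(−πζ/√(1−ζ²)) = 61.1%.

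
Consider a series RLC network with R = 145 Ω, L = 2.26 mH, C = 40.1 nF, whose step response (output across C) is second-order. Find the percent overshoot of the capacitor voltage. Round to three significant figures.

%OS ≈ 36.5%

For a series RLC circuit (capacitor voltage as output), ω_n = 1/√(LC) = 1/√(2.26 mH · 40.1 nF) = 105000 rad/s.
ζ = (R/2)·√(C/L) = (145/2)·√(40.1 nF/2.26 mH) = 0.305.
%OS = 100·exp(−πζ/√(1−ζ²)) = 36.5%.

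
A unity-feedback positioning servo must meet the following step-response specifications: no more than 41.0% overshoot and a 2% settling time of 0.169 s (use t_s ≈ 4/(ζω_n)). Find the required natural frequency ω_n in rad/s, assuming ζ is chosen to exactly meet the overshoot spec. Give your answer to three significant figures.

ω_n ≈ 86.7 rad/s

From %OS = 100·exp(−πζ/√(1−ζ²)), invert to get ζ = −ln(OS)/√(π² + ln²(OS)) with OS = 0.410.
−ln 0.410 = 0.8916, so ζ = 0.8916/√(π² + 0.7949) = 0.273.
Then ω_n = 4/(ζ t_s) = 4/(0.273 × 0.169) = 86.7 rad/s.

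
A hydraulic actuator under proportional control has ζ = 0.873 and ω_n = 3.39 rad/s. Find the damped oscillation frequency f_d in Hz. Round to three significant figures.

ω_d = ω_n√(1−ζ²) = 3.39·√0.238 = 1.65 rad/s.
f_d = ω_d/(2π) = 0.263 Hz.

f_d ≈ 0.263 Hz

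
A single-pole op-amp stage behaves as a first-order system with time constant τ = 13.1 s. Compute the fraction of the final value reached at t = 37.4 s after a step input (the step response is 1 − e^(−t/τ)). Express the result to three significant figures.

y/y_∞ ≈ 0.942

y(t)/y_∞ = 1 − e^(−t/τ) = 1 − e^(−37.4/13.1) = 1 − e^(−2.85) = 0.942.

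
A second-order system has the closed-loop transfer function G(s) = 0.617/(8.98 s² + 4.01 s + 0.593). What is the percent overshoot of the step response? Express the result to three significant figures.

%OS ≈ 0.403%

Dividing through by 8.98: denominator becomes s² + 0.4465 s + 0.06604.
So ω_n = √0.06604 = 0.257 rad/s and ζ = 0.4465/(2·0.257) = 0.869.
%OS = 100 e^{−πζ/√(1−ζ²)} with ζ = 0.869 gives 0.403%.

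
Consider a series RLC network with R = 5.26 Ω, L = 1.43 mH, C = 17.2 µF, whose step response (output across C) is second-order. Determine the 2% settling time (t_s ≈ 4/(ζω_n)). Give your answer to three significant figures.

For a series RLC circuit (capacitor voltage as output), ω_n = 1/√(LC) = 1/√(1.43 mH · 17.2 µF) = 6380 rad/s.
ζ = (R/2)·√(C/L) = (5.26/2)·√(17.2 µF/1.43 mH) = 0.288.
t_s ≈ 4/(ζω_n) = 0.00217 s.

t_s ≈ 0.00217 s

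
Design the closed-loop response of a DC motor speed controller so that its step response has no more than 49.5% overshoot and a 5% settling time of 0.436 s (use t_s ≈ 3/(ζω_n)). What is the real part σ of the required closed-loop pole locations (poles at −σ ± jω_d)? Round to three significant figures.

The settling-time spec alone fixes σ = ζω_n = 3/t_s = 3/0.436 = 6.88.
(Overshoot then fixes ζ = 0.218 and hence ω_d = σ·√(1−ζ²)/ζ = 30.7 rad/s.)

σ ≈ 6.88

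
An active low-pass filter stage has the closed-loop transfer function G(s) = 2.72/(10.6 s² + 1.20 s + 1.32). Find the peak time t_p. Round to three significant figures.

Dividing through by 10.6: denominator becomes s² + 0.1132 s + 0.1245.
So ω_n = √0.1245 = 0.353 rad/s and ζ = 0.1132/(2·0.353) = 0.160.
ω_d = ω_n√(1−ζ²) = 0.348 rad/s. t_p = π/ω_d = 9.02 s.

t_p ≈ 9.02 s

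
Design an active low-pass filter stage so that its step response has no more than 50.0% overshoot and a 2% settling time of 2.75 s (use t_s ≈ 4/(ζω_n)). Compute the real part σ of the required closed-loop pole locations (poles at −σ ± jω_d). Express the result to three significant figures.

The settling-time spec alone fixes σ = ζω_n = 4/t_s = 4/2.75 = 1.45.
(Overshoot then fixes ζ = 0.215 and hence ω_d = σ·√(1−ζ²)/ζ = 6.59 rad/s.)

σ ≈ 1.45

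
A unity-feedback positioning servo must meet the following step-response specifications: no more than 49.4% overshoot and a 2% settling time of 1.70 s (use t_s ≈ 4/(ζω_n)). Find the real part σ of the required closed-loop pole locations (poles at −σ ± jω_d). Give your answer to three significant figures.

σ ≈ 2.35

The settling-time spec alone fixes σ = ζω_n = 4/t_s = 4/1.70 = 2.35.
(Overshoot then fixes ζ = 0.219 and hence ω_d = σ·√(1−ζ²)/ζ = 10.5 rad/s.)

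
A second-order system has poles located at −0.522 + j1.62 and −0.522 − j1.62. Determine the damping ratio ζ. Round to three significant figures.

With σ = 0.522, ω_d = 1.62: ω_n = √(σ²+ω_d²) = 1.70 rad/s, ζ = σ/ω_n = 0.307.

ζ ≈ 0.307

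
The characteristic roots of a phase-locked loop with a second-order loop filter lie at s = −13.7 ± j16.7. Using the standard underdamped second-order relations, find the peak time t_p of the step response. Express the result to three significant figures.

t_p = π/ω_d with ω_d = 16.7 (the imaginary part), so t_p = 0.188 s.

t_p ≈ 0.188 s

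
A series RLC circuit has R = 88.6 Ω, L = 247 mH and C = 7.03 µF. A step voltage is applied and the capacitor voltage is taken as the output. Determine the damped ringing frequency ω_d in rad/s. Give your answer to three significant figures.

For a series RLC circuit (capacitor voltage as output), ω_n = 1/√(LC) = 1/√(247 mH · 7.03 µF) = 759 rad/s.
ζ = (R/2)·√(C/L) = (88.6/2)·√(7.03 µF/247 mH) = 0.236.
ω_d = 759·√(1 − 0.236²) = 737 rad/s.

ω_d ≈ 737 rad/s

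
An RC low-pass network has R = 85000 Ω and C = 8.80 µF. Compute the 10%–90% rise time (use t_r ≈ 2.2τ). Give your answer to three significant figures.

t_r ≈ 1.65 s

τ = RC = 85000 × 8.80 µF = 0.748 s.
t_r ≈ 2.2τ = 1.65 s.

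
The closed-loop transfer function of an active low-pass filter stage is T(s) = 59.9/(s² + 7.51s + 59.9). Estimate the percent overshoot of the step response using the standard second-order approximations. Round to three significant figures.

ω_n = √59.9 = 7.74 rad/s; ζ = 7.51/(2·7.74) = 0.485.
%OS = 100 e^{−πζ/√(1−ζ²)} with ζ = 0.485 gives 17.5%.

%OS ≈ 17.5%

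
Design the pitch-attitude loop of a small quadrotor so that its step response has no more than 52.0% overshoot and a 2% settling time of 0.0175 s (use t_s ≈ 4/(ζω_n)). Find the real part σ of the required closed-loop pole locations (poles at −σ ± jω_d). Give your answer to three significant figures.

The settling-time spec alone fixes σ = ζω_n = 4/t_s = 4/0.0175 = 229.
(Overshoot then fixes ζ = 0.204 and hence ω_d = σ·√(1−ζ²)/ζ = 1100 rad/s.)

σ ≈ 229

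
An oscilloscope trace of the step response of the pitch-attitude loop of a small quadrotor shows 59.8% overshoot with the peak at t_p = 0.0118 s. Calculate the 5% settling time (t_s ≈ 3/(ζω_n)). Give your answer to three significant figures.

The overshoot fixes ζ = −ln(OS)/√(π²+ln²(OS)) = 0.162.
From t_p = π/ω_d, ω_d = π/0.0118 = 266 rad/s, so ω_n = ω_d/√(1−ζ²) = 270 rad/s.
t_s ≈ 3/(ζω_n) = 3/(0.162·270) = 0.0688 s.

t_s ≈ 0.0688 s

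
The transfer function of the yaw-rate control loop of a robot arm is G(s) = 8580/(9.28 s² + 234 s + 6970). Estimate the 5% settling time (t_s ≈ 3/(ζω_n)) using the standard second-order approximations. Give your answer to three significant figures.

Dividing through by 9.28: denominator becomes s² + 25.22 s + 751.1.
So ω_n = √751.1 = 27.4 rad/s and ζ = 25.22/(2·27.4) = 0.460.
t_s ≈ 3/(ζω_n) = 0.238 s.

t_s ≈ 0.238 s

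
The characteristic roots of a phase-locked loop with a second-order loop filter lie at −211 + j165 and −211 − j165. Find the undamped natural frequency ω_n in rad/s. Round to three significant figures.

With σ = 211, ω_d = 165: ω_n = √(σ²+ω_d²) = 268 rad/s, ζ = σ/ω_n = 0.788.

ω_n ≈ 268 rad/s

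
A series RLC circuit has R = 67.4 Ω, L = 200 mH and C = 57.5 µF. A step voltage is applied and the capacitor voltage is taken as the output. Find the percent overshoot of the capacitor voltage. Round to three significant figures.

%OS ≈ 11.2%

For a series RLC circuit (capacitor voltage as output), ω_n = 1/√(LC) = 1/√(200 mH · 57.5 µF) = 295 rad/s.
ζ = (R/2)·√(C/L) = (67.4/2)·√(57.5 µF/200 mH) = 0.571.
Overshoot: exp(−π·0.571/√(1−0.571²)) = 0.112, i.e. 11.2%.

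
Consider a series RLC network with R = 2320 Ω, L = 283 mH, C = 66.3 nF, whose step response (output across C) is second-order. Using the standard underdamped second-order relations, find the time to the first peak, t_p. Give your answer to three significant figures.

t_p ≈ 0.000520 s

For a series RLC circuit (capacitor voltage as output), ω_n = 1/√(LC) = 1/√(283 mH · 66.3 nF) = 7300 rad/s.
ζ = (R/2)·√(C/L) = (2320/2)·√(66.3 nF/283 mH) = 0.561.
The damped frequency ω_d = ω_n√(1−ζ²) = 6040 rad/s. t_p = π/ω_d = 0.000520 s.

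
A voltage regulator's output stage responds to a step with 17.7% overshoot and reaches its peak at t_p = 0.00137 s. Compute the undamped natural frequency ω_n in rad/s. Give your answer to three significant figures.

ω_n ≈ 2620 rad/s

ζ from %OS: ζ = |ln 0.177|/√(π²+ln²0.177) = 0.483.
t_p = π/ω_d ⇒ ω_d = 2290 rad/s; then ω_n = ω_d/√(1−ζ²) = 2620 rad/s.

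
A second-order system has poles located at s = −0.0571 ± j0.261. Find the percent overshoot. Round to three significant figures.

%OS ≈ 50.3%

The poles are at −σ ± jω_d with σ = 0.0571 and ω_d = 0.261, so ω_n = √(σ²+ω_d²) = 0.267 rad/s and ζ = σ/ω_n = 0.214.
%OS = 100·exp(−πζ/√(1−ζ²)) = 50.3%.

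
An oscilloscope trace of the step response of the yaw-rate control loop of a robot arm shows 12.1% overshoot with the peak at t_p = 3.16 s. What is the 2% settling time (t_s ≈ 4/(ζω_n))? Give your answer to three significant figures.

From the overshoot, ζ = −ln(OS)/√(π²+ln²(OS)) = 0.558.
t_p = π/ω_d ⇒ ω_d = 0.994 rad/s; then ω_n = ω_d/√(1−ζ²) = 1.20 rad/s.
t_s ≈ 4/(ζω_n) = 4/(0.558·1.20) = 5.98 s.

t_s ≈ 5.98 s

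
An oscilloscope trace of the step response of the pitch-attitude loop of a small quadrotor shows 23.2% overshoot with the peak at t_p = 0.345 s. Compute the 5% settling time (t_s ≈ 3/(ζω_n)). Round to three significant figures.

t_s ≈ 0.708 s

The overshoot fixes ζ = −ln(OS)/√(π²+ln²(OS)) = 0.422.
t_p = π/ω_d ⇒ ω_d = 9.11 rad/s; then ω_n = ω_d/√(1−ζ²) = 10.0 rad/s.
t_s ≈ 3/(ζω_n) = 3/(0.422·10.0) = 0.708 s.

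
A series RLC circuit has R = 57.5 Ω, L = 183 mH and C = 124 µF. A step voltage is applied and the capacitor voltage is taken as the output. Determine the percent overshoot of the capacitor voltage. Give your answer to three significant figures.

%OS ≈ 2.89%

For a series RLC circuit (capacitor voltage as output), ω_n = 1/√(LC) = 1/√(183 mH · 124 µF) = 210 rad/s.
ζ = (R/2)·√(C/L) = (57.5/2)·√(124 µF/183 mH) = 0.748.
Overshoot: exp(−π·0.748/√(1−0.748²)) = 0.0289, i.e. 2.89%.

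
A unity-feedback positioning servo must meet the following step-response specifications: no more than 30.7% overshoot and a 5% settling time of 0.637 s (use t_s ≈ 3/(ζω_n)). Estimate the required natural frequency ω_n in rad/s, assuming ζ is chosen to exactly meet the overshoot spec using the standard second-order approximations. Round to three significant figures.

ω_n ≈ 13.4 rad/s

From %OS = 100·exp(−πζ/√(1−ζ²)), invert to get ζ = −ln(OS)/√(π² + ln²(OS)) with OS = 0.307.
−ln 0.307 = 1.181, so ζ = 1.181/√(π² + 1.395) = 0.352.
Then ω_n = 3/(ζ t_s) = 3/(0.352 × 0.637) = 13.4 rad/s.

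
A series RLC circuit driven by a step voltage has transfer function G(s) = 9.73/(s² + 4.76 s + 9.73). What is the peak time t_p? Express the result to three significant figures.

t_p ≈ 1.56 s

Comparing the denominator to s² + 2ζω_n s + ω_n²: ω_n = √9.73 = 3.12 rad/s, and 2ζω_n = 4.76 so ζ = 4.76/(2·3.12) = 0.763.
ω_d = 3.12·√(1 − 0.763²) = 2.02 rad/s. Then t_p = π/ω_d = 1.56 s.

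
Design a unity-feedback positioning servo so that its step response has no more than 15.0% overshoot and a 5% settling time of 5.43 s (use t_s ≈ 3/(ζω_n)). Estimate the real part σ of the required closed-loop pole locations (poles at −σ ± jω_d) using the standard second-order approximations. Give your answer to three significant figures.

The settling-time spec alone fixes σ = ζω_n = 3/t_s = 3/5.43 = 0.552.
(Overshoot then fixes ζ = 0.517 and hence ω_d = σ·√(1−ζ²)/ζ = 0.915 rad/s.)

σ ≈ 0.552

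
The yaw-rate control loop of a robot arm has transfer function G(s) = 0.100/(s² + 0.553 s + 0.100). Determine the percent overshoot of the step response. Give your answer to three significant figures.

%OS ≈ 0.348%

Comparing the denominator to s² + 2ζω_n s + ω_n²: ω_n = √0.100 = 0.316 rad/s, and 2ζω_n = 0.553 so ζ = 0.553/(2·0.316) = 0.874.
%OS = 100 e^{−πζ/√(1−ζ²)} with ζ = 0.874 gives 0.348%.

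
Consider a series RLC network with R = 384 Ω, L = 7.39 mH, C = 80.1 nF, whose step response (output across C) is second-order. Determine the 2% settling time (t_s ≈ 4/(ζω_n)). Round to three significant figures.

t_s ≈ 0.000154 s

For a series RLC circuit (capacitor voltage as output), ω_n = 1/√(LC) = 1/√(7.39 mH · 80.1 nF) = 41100 rad/s.
ζ = (R/2)·√(C/L) = (384/2)·√(80.1 nF/7.39 mH) = 0.632.
t_s ≈ 4/(ζω_n) = 0.000154 s.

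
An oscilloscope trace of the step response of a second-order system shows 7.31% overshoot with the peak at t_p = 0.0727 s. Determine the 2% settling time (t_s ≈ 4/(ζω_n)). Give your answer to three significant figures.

ζ from %OS: ζ = |ln 0.0731|/√(π²+ln²0.0731) = 0.640.
From t_p = π/ω_d, ω_d = π/0.0727 = 43.2 rad/s, so ω_n = ω_d/√(1−ζ²) = 56.2 rad/s.
t_s ≈ 4/(ζω_n) = 4/(0.640·56.2) = 0.111 s.

t_s ≈ 0.111 s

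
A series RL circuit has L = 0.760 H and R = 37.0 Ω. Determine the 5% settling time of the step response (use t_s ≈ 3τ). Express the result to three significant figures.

τ = L/R = 0.760/37.0 = 0.0205 s.
t_s ≈ 3τ = 0.0616 s.

t_s ≈ 0.0616 s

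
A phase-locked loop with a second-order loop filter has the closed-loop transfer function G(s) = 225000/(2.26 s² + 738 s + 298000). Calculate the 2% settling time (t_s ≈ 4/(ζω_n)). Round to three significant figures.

Dividing through by 2.26: denominator becomes s² + 326.5 s + 131900.
So ω_n = √131900 = 363 rad/s and ζ = 326.5/(2·363) = 0.450.
t_s ≈ 4/(ζω_n) = 0.0245 s.

t_s ≈ 0.0245 s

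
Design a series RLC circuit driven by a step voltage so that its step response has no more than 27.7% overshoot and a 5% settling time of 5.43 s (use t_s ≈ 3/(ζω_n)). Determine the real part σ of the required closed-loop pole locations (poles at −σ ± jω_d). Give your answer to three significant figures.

The settling-time spec alone fixes σ = ζω_n = 3/t_s = 3/5.43 = 0.552.
(Overshoot then fixes ζ = 0.378 and hence ω_d = σ·√(1−ζ²)/ζ = 1.35 rad/s.)

σ ≈ 0.552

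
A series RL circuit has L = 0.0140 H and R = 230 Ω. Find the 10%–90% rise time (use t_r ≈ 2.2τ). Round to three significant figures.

t_r ≈ 0.000134 s

τ = L/R = 0.0140/230 = 0.0000609 s.
t_r ≈ 2.2τ = 0.000134 s.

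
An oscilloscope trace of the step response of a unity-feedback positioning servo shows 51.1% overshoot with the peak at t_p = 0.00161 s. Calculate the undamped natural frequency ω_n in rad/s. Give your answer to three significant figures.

ω_n ≈ 2000 rad/s

ζ from %OS: ζ = |ln 0.511|/√(π²+ln²0.511) = 0.209.
From t_p = π/ω_d, ω_d = π/0.00161 = 1950 rad/s, so ω_n = ω_d/√(1−ζ²) = 2000 rad/s.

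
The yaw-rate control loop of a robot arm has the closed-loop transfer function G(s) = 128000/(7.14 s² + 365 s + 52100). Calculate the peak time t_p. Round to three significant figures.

t_p ≈ 0.0385 s

Dividing through by 7.14: denominator becomes s² + 51.12 s + 7297.
So ω_n = √7297 = 85.4 rad/s and ζ = 51.12/(2·85.4) = 0.299.
ω_d = 85.4·√(1 − 0.299²) = 81.5 rad/s. t_p = π/ω_d = 0.0385 s.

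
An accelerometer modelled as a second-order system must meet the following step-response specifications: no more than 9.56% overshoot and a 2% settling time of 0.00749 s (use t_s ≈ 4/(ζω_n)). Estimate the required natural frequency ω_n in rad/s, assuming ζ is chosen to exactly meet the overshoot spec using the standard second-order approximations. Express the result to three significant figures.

ω_n ≈ 892 rad/s

ζ = −ln(OS)/√(π² + (ln OS)²). With OS = 0.0956, ln OS = −2.348 and ζ = 2.348/3.922 = 0.599.
Then ω_n = 4/(ζ t_s) = 4/(0.599 × 0.00749) = 892 rad/s.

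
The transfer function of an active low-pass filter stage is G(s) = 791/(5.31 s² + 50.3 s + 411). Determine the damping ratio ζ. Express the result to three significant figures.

Dividing through by 5.31: denominator becomes s² + 9.473 s + 77.40.
So ω_n = √77.40 = 8.80 rad/s and ζ = 9.473/(2·8.80) = 0.538.

ζ ≈ 0.538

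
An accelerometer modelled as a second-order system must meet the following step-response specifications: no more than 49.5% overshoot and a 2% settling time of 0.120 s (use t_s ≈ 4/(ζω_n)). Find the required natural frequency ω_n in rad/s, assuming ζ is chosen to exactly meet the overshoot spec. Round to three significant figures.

From %OS = 100·exp(−πζ/√(1−ζ²)), invert to get ζ = −ln(OS)/√(π² + ln²(OS)) with OS = 0.495.
−ln 0.495 = 0.7032, so ζ = 0.7032/√(π² + 0.4945) = 0.218.
Then ω_n = 4/(ζ t_s) = 4/(0.218 × 0.120) = 153 rad/s.

ω_n ≈ 153 rad/s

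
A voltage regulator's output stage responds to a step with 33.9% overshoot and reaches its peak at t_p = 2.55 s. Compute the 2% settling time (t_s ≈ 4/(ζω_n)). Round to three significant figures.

t_s ≈ 9.43 s

The overshoot fixes ζ = −ln(OS)/√(π²+ln²(OS)) = 0.326.
From t_p = π/ω_d, ω_d = π/2.55 = 1.23 rad/s, so ω_n = ω_d/√(1−ζ²) = 1.30 rad/s.
t_s ≈ 4/(ζω_n) = 4/(0.326·1.30) = 9.43 s.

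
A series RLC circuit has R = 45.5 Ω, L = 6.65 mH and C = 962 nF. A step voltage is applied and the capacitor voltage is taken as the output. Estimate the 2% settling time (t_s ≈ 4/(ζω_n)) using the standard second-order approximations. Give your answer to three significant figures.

For a series RLC circuit (capacitor voltage as output), ω_n = 1/√(LC) = 1/√(6.65 mH · 962 nF) = 12500 rad/s.
ζ = (R/2)·√(C/L) = (45.5/2)·√(962 nF/6.65 mH) = 0.274.
t_s ≈ 4/(ζω_n) = 0.00117 s.

t_s ≈ 0.00117 s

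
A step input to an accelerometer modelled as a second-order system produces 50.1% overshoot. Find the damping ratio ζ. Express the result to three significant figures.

ζ ≈ 0.215

Inverting the overshoot relation: ζ = |ln 0.501|/√(π² + ln²0.501) = 0.215.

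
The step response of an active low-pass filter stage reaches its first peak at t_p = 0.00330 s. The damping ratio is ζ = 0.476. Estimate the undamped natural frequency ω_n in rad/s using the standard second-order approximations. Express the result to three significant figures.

ω_n ≈ 1080 rad/s

Peak time t_p = π/ω_d, so ω_d = π/t_p = π/0.00330 = 952 rad/s.
ω_n = ω_d/√(1−ζ²) = 952/√0.773 = 1080 rad/s.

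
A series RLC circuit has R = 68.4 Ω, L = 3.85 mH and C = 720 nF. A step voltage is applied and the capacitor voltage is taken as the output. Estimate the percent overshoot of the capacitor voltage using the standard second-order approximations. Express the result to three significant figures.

%OS ≈ 19.0%

For a series RLC circuit (capacitor voltage as output), ω_n = 1/√(LC) = 1/√(3.85 mH · 720 nF) = 19000 rad/s.
ζ = (R/2)·√(C/L) = (68.4/2)·√(720 nF/3.85 mH) = 0.468.
%OS = 100 e^{−πζ/√(1−ζ²)} with ζ = 0.468 gives 19.0%.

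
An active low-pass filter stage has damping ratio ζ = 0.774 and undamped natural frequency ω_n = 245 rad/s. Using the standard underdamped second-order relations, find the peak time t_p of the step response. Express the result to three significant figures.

t_p ≈ 0.0203 s

The damped frequency is ω_d = ω_n√(1−ζ²) = 245·√(1−0.599) = 155 rad/s.
Peak time t_p = π/ω_d = π/155 = 0.0203 s.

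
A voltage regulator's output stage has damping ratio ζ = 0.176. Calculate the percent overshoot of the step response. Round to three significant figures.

For an underdamped second-order system, %OS = 100·exp(−πζ/√(1−ζ²)).
πζ/√(1−ζ²) = π·0.176/√(1−0.0310) = 0.5617, so %OS = 100·e^(−0.5617) = 57.0%.

%OS ≈ 57.0%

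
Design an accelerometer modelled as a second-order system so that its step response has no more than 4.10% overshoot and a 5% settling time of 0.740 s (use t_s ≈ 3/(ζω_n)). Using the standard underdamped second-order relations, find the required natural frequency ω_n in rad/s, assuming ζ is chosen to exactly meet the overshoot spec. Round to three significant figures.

ζ = −ln(OS)/√(π² + (ln OS)²). With OS = 0.0410, ln OS = −3.194 and ζ = 3.194/4.480 = 0.713.
Then ω_n = 3/(ζ t_s) = 3/(0.713 × 0.740) = 5.69 rad/s.

ω_n ≈ 5.69 rad/s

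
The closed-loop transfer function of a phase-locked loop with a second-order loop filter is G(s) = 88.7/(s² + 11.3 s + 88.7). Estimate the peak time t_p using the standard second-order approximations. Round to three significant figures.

t_p ≈ 0.417 s

ω_n = √88.7 = 9.42 rad/s; ζ = 11.3/(2·9.42) = 0.600.
ω_d = ω_n√(1−ζ²) = 7.54 rad/s. Then t_p = π/ω_d = 0.417 s.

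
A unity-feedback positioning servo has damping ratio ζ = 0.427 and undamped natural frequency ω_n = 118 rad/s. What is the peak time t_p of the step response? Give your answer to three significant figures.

The damped frequency is ω_d = ω_n√(1−ζ²) = 118·√(1−0.182) = 107 rad/s.
Peak time t_p = π/ω_d = π/107 = 0.0294 s.

t_p ≈ 0.0294 s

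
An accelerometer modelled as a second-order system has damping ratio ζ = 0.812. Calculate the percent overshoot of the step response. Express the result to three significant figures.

%OS ≈ 1.26%

For an underdamped second-order system, %OS = 100·exp(−πζ/√(1−ζ²)).
πζ/√(1−ζ²) = π·0.812/√(1−0.659) = 4.371, so %OS = 100·e^(−4.371) = 1.26%.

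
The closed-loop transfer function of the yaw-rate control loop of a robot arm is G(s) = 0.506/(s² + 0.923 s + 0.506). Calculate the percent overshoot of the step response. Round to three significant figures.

Comparing the denominator to s² + 2ζω_n s + ω_n²: ω_n = √0.506 = 0.711 rad/s, and 2ζω_n = 0.923 so ζ = 0.923/(2·0.711) = 0.649.
%OS = 100 e^{−πζ/√(1−ζ²)} with ζ = 0.649 gives 6.87%.

%OS ≈ 6.87%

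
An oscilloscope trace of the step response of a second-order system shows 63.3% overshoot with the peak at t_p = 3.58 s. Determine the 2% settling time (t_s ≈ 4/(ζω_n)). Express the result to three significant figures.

From the overshoot, ζ = −ln(OS)/√(π²+ln²(OS)) = 0.144.
From t_p = π/ω_d, ω_d = π/3.58 = 0.878 rad/s, so ω_n = ω_d/√(1−ζ²) = 0.887 rad/s.
t_s ≈ 4/(ζω_n) = 4/(0.144·0.887) = 31.3 s.

t_s ≈ 31.3 s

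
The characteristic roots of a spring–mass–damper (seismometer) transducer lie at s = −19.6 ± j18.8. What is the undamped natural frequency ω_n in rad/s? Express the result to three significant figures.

With σ = 19.6, ω_d = 18.8: ω_n = √(σ²+ω_d²) = 27.2 rad/s, ζ = σ/ω_n = 0.722.

ω_n ≈ 27.2 rad/s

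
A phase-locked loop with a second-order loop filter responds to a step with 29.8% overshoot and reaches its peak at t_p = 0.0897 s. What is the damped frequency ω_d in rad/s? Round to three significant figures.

ω_d ≈ 35.0 rad/s

t_p = π/ω_d, so ω_d = π/0.0897 = 35.0 rad/s.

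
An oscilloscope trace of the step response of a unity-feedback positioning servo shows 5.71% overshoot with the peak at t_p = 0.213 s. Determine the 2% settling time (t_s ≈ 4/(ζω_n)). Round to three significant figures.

The overshoot fixes ζ = −ln(OS)/√(π²+ln²(OS)) = 0.674.
From t_p = π/ω_d, ω_d = π/0.213 = 14.7 rad/s, so ω_n = ω_d/√(1−ζ²) = 20.0 rad/s.
t_s ≈ 4/(ζω_n) = 4/(0.674·20.0) = 0.298 s.

t_s ≈ 0.298 s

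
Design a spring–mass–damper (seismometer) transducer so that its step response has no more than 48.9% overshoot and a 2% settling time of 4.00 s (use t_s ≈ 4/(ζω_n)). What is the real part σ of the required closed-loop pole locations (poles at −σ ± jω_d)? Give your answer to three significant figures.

σ ≈ 1.00

The settling-time spec alone fixes σ = ζω_n = 4/t_s = 4/4.00 = 1.00.
(Overshoot then fixes ζ = 0.222 and hence ω_d = σ·√(1−ζ²)/ζ = 4.39 rad/s.)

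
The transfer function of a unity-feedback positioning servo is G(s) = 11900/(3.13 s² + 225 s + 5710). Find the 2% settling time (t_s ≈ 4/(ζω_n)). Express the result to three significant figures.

t_s ≈ 0.111 s

Dividing through by 3.13: denominator becomes s² + 71.88 s + 1824.
So ω_n = √1824 = 42.7 rad/s and ζ = 71.88/(2·42.7) = 0.842.
t_s ≈ 4/(ζω_n) = 0.111 s.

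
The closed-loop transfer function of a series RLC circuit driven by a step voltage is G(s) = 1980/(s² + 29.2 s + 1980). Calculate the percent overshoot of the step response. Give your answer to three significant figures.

%OS ≈ 33.6%

ω_n = √1980 = 44.5 rad/s; ζ = 29.2/(2·44.5) = 0.328.
Overshoot: exp(−π·0.328/√(1−0.328²)) = 0.336, i.e. 33.6%.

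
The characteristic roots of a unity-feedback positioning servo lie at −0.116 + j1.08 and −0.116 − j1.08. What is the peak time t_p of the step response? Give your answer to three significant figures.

t_p ≈ 2.91 s

t_p = π/ω_d with ω_d = 1.08 (the imaginary part), so t_p = 2.91 s.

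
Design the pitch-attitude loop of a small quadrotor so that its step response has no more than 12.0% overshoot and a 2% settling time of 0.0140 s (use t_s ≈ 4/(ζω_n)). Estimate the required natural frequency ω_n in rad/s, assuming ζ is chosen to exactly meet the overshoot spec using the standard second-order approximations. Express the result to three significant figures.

ω_n ≈ 511 rad/s

ζ = −ln(OS)/√(π² + (ln OS)²). With OS = 0.120, ln OS = −2.120 and ζ = 2.120/3.790 = 0.559.
Then ω_n = 4/(ζ t_s) = 4/(0.559 × 0.0140) = 511 rad/s.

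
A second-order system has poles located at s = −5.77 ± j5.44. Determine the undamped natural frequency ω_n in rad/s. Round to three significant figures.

ω_n ≈ 7.93 rad/s

|pole| = ω_n = √(5.77² + 5.44²) = 7.93 rad/s; ζ = cos θ = σ/ω_n = 0.728.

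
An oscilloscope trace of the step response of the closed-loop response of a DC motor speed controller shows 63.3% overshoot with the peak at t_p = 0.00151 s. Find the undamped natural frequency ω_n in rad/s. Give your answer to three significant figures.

ω_n ≈ 2100 rad/s

ζ from %OS: ζ = |ln 0.633|/√(π²+ln²0.633) = 0.144.
t_p = π/ω_d ⇒ ω_d = 2080 rad/s; then ω_n = ω_d/√(1−ζ²) = 2100 rad/s.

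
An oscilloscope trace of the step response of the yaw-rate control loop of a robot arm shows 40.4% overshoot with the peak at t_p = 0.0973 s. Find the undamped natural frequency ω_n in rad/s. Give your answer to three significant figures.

The overshoot fixes ζ = −ln(OS)/√(π²+ln²(OS)) = 0.277.
From t_p = π/ω_d, ω_d = π/0.0973 = 32.3 rad/s, so ω_n = ω_d/√(1−ζ²) = 33.6 rad/s.

ω_n ≈ 33.6 rad/s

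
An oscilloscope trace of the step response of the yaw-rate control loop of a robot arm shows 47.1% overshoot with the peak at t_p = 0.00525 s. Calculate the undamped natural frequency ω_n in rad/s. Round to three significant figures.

From the overshoot, ζ = −ln(OS)/√(π²+ln²(OS)) = 0.233.
From t_p = π/ω_d, ω_d = π/0.00525 = 598 rad/s, so ω_n = ω_d/√(1−ζ²) = 615 rad/s.

ω_n ≈ 615 rad/s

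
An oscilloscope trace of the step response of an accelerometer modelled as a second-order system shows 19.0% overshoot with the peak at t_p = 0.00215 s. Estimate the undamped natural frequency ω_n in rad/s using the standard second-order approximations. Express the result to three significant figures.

The overshoot fixes ζ = −ln(OS)/√(π²+ln²(OS)) = 0.467.
From t_p = π/ω_d, ω_d = π/0.00215 = 1460 rad/s, so ω_n = ω_d/√(1−ζ²) = 1650 rad/s.

ω_n ≈ 1650 rad/s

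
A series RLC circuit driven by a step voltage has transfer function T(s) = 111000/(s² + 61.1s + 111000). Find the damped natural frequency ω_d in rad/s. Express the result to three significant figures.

ω_n = √111000 = 333 rad/s; ζ = 61.1/(2·333) = 0.0917.
ω_d = ω_n√(1−ζ²) = 332 rad/s.

ω_d ≈ 332 rad/s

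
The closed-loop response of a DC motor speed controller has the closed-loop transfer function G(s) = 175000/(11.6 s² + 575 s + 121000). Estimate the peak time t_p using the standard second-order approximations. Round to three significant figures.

t_p ≈ 0.0317 s

Dividing through by 11.6: denominator becomes s² + 49.57 s + 10430.
So ω_n = √10430 = 102 rad/s and ζ = 49.57/(2·102) = 0.243.
ω_d = ω_n√(1−ζ²) = 99.1 rad/s. t_p = π/ω_d = 0.0317 s.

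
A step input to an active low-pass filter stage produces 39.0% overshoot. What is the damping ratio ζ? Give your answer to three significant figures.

Inverting the overshoot relation: ζ = |ln 0.390|/√(π² + ln²0.390) = 0.287.

ζ ≈ 0.287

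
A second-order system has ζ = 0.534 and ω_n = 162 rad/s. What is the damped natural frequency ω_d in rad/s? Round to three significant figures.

ω_d = ω_n√(1−ζ²) = 162·√0.715 = 137 rad/s.

ω_d ≈ 137 rad/s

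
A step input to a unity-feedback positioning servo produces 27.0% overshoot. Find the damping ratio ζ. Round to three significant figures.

ζ ≈ 0.385

ζ = −ln(OS)/√(π² + (ln OS)²). With OS = 0.270, ln OS = −1.309 and ζ = 1.309/3.404 = 0.385.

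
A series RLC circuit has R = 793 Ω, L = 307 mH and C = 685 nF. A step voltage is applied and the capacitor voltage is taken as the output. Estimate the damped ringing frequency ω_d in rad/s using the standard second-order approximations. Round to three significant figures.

ω_d ≈ 1760 rad/s

For a series RLC circuit (capacitor voltage as output), ω_n = 1/√(LC) = 1/√(307 mH · 685 nF) = 2180 rad/s.
ζ = (R/2)·√(C/L) = (793/2)·√(685 nF/307 mH) = 0.592.
ω_d = ω_n√(1−ζ²) = 1760 rad/s.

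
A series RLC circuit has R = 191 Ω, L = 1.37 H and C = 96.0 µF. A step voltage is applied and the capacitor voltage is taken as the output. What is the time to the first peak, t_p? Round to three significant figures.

t_p ≈ 0.0600 s

For a series RLC circuit (capacitor voltage as output), ω_n = 1/√(LC) = 1/√(1.37 H · 96.0 µF) = 87.2 rad/s.
ζ = (R/2)·√(C/L) = (191/2)·√(96.0 µF/1.37 H) = 0.799.
ω_d = 87.2·√(1 − 0.799²) = 52.4 rad/s. t_p = π/ω_d = 0.0600 s.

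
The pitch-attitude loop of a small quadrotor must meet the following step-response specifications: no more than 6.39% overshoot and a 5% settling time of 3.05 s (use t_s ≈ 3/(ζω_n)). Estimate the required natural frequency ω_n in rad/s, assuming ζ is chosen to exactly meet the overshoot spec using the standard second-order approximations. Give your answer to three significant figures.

ω_n ≈ 1.49 rad/s

ζ = −ln(OS)/√(π² + (ln OS)²). With OS = 0.0639, ln OS = −2.750 and ζ = 2.750/4.175 = 0.659.
From t_s ≈ 3/(ζω_n): ω_n = 3/(ζ·t_s) = 3/(0.659·3.05) = 1.49 rad/s.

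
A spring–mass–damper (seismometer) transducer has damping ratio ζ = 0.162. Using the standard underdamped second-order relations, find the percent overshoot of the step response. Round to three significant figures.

%OS ≈ 59.7%

For an underdamped second-order system, %OS = 100·exp(−πζ/√(1−ζ²)).
πζ/√(1−ζ²) = π·0.162/√(1−0.0262) = 0.5158, so %OS = 100·e^(−0.5158) = 59.7%.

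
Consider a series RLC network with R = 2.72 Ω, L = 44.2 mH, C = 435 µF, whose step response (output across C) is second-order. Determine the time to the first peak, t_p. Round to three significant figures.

For a series RLC circuit (capacitor voltage as output), ω_n = 1/√(LC) = 1/√(44.2 mH · 435 µF) = 228 rad/s.
ζ = (R/2)·√(C/L) = (2.72/2)·√(435 µF/44.2 mH) = 0.135.
ω_d = ω_n√(1−ζ²) = 226 rad/s. t_p = π/ω_d = 0.0139 s.

t_p ≈ 0.0139 s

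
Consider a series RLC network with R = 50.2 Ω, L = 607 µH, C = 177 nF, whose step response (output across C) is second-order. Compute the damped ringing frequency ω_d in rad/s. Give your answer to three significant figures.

For a series RLC circuit (capacitor voltage as output), ω_n = 1/√(LC) = 1/√(607 µH · 177 nF) = 96500 rad/s.
ζ = (R/2)·√(C/L) = (50.2/2)·√(177 nF/607 µH) = 0.429.
ω_d = 96500·√(1 − 0.429²) = 87200 rad/s.

ω_d ≈ 87200 rad/s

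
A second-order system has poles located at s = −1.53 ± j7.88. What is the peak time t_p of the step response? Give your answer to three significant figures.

t_p ≈ 0.399 s

t_p = π/ω_d with ω_d = 7.88 (the imaginary part), so t_p = 0.399 s.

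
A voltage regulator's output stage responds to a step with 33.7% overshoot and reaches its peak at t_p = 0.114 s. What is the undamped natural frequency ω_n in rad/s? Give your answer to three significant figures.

ω_n ≈ 29.2 rad/s

The overshoot fixes ζ = −ln(OS)/√(π²+ln²(OS)) = 0.327.
t_p = π/ω_d ⇒ ω_d = 27.6 rad/s; then ω_n = ω_d/√(1−ζ²) = 29.2 rad/s.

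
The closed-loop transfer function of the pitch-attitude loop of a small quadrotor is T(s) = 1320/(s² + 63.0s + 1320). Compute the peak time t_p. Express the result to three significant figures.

Comparing the denominator to s² + 2ζω_n s + ω_n²: ω_n = √1320 = 36.3 rad/s, and 2ζω_n = 63.0 so ζ = 63.0/(2·36.3) = 0.867.
The damped frequency ω_d = ω_n√(1−ζ²) = 18.1 rad/s. Then t_p = π/ω_d = 0.174 s.

t_p ≈ 0.174 s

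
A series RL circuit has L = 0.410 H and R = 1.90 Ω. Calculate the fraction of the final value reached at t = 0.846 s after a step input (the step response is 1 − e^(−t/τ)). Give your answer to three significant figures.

y/y_∞ ≈ 0.980

τ = L/R = 0.410/1.90 = 0.216 s.
y(t)/y_∞ = 1 − e^(−t/τ) = 1 − e^(−0.846/0.216) = 1 − e^(−3.92) = 0.980.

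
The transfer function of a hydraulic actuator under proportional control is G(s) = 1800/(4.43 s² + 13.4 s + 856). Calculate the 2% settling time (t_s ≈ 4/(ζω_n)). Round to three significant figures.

t_s ≈ 2.64 s

Dividing through by 4.43: denominator becomes s² + 3.025 s + 193.2.
So ω_n = √193.2 = 13.9 rad/s and ζ = 3.025/(2·13.9) = 0.109.
t_s ≈ 4/(ζω_n) = 2.64 s.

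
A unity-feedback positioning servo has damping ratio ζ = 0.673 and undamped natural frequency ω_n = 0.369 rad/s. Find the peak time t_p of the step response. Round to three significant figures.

t_p ≈ 11.5 s

The damped frequency is ω_d = ω_n√(1−ζ²) = 0.369·√(1−0.453) = 0.273 rad/s.
Peak time t_p = π/ω_d = π/0.273 = 11.5 s.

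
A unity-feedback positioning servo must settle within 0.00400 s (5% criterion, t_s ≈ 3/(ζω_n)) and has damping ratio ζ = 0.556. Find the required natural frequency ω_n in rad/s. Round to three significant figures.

Rearranging t_s ≈ 3/(ζω_n) gives ω_n = 3/(ζ·t_s) = 3/(0.556 × 0.00400) = 1350 rad/s.

ω_n ≈ 1350 rad/s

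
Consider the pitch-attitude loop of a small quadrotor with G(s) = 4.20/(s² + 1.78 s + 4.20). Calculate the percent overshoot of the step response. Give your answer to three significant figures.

%OS ≈ 22.0%

Comparing the denominator to s² + 2ζω_n s + ω_n²: ω_n = √4.20 = 2.05 rad/s, and 2ζω_n = 1.78 so ζ = 1.78/(2·2.05) = 0.434.
Overshoot: exp(−π·0.434/√(1−0.434²)) = 0.220, i.e. 22.0%.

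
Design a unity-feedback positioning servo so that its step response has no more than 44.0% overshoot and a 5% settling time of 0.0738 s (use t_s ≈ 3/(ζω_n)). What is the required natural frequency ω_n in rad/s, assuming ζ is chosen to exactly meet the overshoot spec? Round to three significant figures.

From %OS = 100·exp(−πζ/√(1−ζ²)), invert to get ζ = −ln(OS)/√(π² + ln²(OS)) with OS = 0.440.
−ln 0.440 = 0.8210, so ζ = 0.8210/√(π² + 0.6740) = 0.253.
From t_s ≈ 3/(ζω_n): ω_n = 3/(ζ·t_s) = 3/(0.253·0.0738) = 161 rad/s.

ω_n ≈ 161 rad/s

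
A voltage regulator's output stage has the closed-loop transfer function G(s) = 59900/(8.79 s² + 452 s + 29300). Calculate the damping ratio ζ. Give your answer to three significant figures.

ζ ≈ 0.445

Dividing through by 8.79: denominator becomes s² + 51.42 s + 3333.
So ω_n = √3333 = 57.7 rad/s and ζ = 51.42/(2·57.7) = 0.445.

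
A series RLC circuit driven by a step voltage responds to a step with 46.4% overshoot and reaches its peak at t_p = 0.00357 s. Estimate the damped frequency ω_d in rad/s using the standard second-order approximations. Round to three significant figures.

t_p = π/ω_d, so ω_d = π/0.00357 = 880 rad/s.

ω_d ≈ 880 rad/s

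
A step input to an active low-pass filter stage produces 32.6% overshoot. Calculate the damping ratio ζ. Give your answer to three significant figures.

ζ ≈ 0.336

Inverting the overshoot relation: ζ = |ln 0.326|/√(π² + ln²0.326) = 0.336.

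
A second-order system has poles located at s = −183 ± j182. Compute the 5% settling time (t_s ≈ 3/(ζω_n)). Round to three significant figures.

t_s ≈ 0.0164 s

For poles at −σ ± jω_d, ζω_n = σ = 183, so t_s ≈ 3/σ = 0.0164 s.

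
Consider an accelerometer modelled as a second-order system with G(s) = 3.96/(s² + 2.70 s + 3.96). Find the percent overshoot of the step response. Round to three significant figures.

%OS ≈ 5.50%

Matching coefficients with s² + 2ζω_n s + ω_n² gives ω_n² = 3.96 ⇒ ω_n = 1.99 rad/s, and ζ = 2.70/(2ω_n) = 0.678.
%OS = 100 e^{−πζ/√(1−ζ²)} with ζ = 0.678 gives 5.50%.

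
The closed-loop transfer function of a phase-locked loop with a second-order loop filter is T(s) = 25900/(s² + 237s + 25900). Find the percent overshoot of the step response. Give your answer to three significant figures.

ω_n = √25900 = 161 rad/s; ζ = 237/(2·161) = 0.736.
%OS = 100·exp(−πζ/√(1−ζ²)) = 3.28%.

%OS ≈ 3.28%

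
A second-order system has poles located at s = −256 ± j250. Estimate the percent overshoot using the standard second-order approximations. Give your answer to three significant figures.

%OS ≈ 4.01%

|pole| = ω_n = √(256² + 250²) = 358 rad/s; ζ = cos θ = σ/ω_n = 0.715.
%OS = 100 e^{−πζ/√(1−ζ²)} with ζ = 0.715 gives 4.01%.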